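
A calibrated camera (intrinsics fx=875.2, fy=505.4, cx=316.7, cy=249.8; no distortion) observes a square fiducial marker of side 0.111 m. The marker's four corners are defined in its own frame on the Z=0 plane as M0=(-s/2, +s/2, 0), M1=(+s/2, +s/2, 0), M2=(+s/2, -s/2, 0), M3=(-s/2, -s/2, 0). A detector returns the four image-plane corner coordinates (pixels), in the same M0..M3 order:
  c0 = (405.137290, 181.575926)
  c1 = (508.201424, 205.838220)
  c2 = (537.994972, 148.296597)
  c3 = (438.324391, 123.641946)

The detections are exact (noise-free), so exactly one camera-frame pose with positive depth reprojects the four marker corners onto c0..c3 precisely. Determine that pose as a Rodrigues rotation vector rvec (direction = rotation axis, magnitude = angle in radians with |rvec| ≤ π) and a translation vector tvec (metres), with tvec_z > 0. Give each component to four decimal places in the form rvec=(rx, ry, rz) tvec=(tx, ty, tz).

Intrinsics K: fx=875.2, fy=505.4, cx=316.7, cy=249.8
Marker side s = 0.111 m; corners in marker frame (Z=0):
  M0 = (-0.0555, +0.0555, 0)
  M1 = (+0.0555, +0.0555, 0)
  M2 = (+0.0555, -0.0555, 0)
  M3 = (-0.0555, -0.0555, 0)
Detected image corners:
  c0 = (405.137290, 181.575926) px
  c1 = (508.201424, 205.838220) px
  c2 = (537.994972, 148.296597) px
  c3 = (438.324391, 123.641946) px
Planar DLT: solve 8×8 A·h = b for H (H[2,2]=1):
  H  [+991.90337 -401.52646 +473.10252]
  H  [+247.89996 +478.98054 +164.55141]
  H  [+0.16701 -0.24972 +1.00000]
B = K⁻¹H; ‖b₁‖=1.159940, ‖b₂‖=1.159940; λ = 2/(‖b₁‖+‖b₂‖) = 0.862113, sign → tz>0 ⇒ λ=+0.862113
r₁ = λ·B[:,0] = (+0.92497,+0.35171,+0.14398); r₂ = λ·B[:,1] = (-0.31762,+0.92346,-0.21529)
r₃ = r₁×r₂ = (-0.20867,+0.15340,+0.96588); SVD([r₁ r₂ r₃]) → R = UVᵀ:
  R  [+0.92497 -0.31762 -0.20867]
  R  [+0.35171 +0.92346 +0.15340]
  R  [+0.14398 -0.21529 +0.96588]
t = (+0.15406, -0.14542, +0.86211) m
tr R = 2.814306; θ = arccos((tr R − 1)/2) = 0.434328 rad = 24.885°
axis k = ((R−Rᵀ)₃₂, (R−Rᵀ)₁₃, (R−Rᵀ)₂₁) / (2 sinθ) = (-0.438084, -0.419025, +0.795299)
rvec = θ·k = (-0.190272, -0.181994, +0.345420)

rvec=(-0.1903, -0.1820, 0.3454) tvec=(0.1541, -0.1454, 0.8621)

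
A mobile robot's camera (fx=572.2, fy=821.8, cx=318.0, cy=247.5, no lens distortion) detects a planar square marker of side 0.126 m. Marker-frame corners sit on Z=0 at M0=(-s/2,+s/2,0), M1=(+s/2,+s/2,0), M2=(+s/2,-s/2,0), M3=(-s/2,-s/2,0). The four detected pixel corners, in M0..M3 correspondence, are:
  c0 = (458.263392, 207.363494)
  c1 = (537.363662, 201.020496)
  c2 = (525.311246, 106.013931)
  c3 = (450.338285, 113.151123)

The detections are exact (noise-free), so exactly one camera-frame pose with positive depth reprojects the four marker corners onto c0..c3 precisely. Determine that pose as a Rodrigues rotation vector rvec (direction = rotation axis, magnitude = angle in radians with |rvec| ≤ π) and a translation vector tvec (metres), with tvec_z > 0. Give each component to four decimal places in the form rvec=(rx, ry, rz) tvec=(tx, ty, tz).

rvec=(-0.4054, 0.1015, -0.0330) tvec=(0.2920, -0.1070, 0.9576)

Intrinsics K: fx=572.2, fy=821.8, cx=318.0, cy=247.5
Marker side s = 0.126 m; corners in marker frame (Z=0):
  M0 = (-0.0630, +0.0630, 0)
  M1 = (+0.0630, +0.0630, 0)
  M2 = (+0.0630, -0.0630, 0)
  M3 = (-0.0630, -0.0630, 0)
Detected image corners:
  c0 = (458.263392, 207.363494) px
  c1 = (537.363662, 201.020496) px
  c2 = (525.311246, 106.013931) px
  c3 = (450.338285, 113.151123) px
Planar DLT: solve 8×8 A·h = b for H (H[2,2]=1):
  H  [+563.65151 -124.23660 +492.45625]
  H  [-68.64030 +686.09378 +155.67756]
  H  [-0.09603 -0.41275 +1.00000]
B = K⁻¹H; ‖b₁‖=1.044287, ‖b₂‖=1.044287; λ = 2/(‖b₁‖+‖b₂‖) = 0.957591, sign → tz>0 ⇒ λ=+0.957591
r₁ = λ·B[:,0] = (+0.99439,-0.05229,-0.09196); r₂ = λ·B[:,1] = (+0.01175,+0.91850,-0.39525)
r₃ = r₁×r₂ = (+0.10513,+0.39195,+0.91396); SVD([r₁ r₂ r₃]) → R = UVᵀ:
  R  [+0.99439 +0.01175 +0.10513]
  R  [-0.05229 +0.91850 +0.39195]
  R  [-0.09196 -0.39525 +0.91396]
t = (+0.29196, -0.10699, +0.95759) m
tr R = 2.826847; θ = arccos((tr R − 1)/2) = 0.419179 rad = 24.017°
axis k = ((R−Rᵀ)₃₂, (R−Rᵀ)₁₃, (R−Rᵀ)₂₁) / (2 sinθ) = (-0.967054, +0.242110, -0.078665)
rvec = θ·k = (-0.405369, +0.101488, -0.032975)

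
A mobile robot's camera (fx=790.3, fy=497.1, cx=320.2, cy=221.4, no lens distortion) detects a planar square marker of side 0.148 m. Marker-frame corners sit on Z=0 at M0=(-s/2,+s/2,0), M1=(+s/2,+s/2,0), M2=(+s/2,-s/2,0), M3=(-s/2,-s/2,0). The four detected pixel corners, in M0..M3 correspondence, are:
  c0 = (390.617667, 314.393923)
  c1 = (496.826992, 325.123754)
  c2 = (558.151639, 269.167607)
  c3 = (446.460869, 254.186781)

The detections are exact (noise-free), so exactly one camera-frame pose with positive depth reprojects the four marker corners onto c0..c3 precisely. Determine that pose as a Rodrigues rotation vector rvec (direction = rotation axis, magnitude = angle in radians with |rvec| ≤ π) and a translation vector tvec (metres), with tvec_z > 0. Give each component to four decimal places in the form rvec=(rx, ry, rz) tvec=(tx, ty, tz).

Intrinsics K: fx=790.3, fy=497.1, cx=320.2, cy=221.4
Marker side s = 0.148 m; corners in marker frame (Z=0):
  M0 = (-0.0740, +0.0740, 0)
  M1 = (+0.0740, +0.0740, 0)
  M2 = (+0.0740, -0.0740, 0)
  M3 = (-0.0740, -0.0740, 0)
Detected image corners:
  c0 = (390.617667, 314.393923) px
  c1 = (496.826992, 325.123754) px
  c2 = (558.151639, 269.167607) px
  c3 = (446.460869, 254.186781) px
Planar DLT: solve 8×8 A·h = b for H (H[2,2]=1):
  H  [+912.64229 -140.25115 +473.35115]
  H  [+195.21501 +549.44604 +292.05976]
  H  [+0.37469 +0.54142 +1.00000]
B = K⁻¹H; ‖b₁‖=1.094252, ‖b₂‖=1.094252; λ = 2/(‖b₁‖+‖b₂‖) = 0.913866, sign → tz>0 ⇒ λ=+0.913866
r₁ = λ·B[:,0] = (+0.91660,+0.20637,+0.34242); r₂ = λ·B[:,1] = (-0.36265,+0.78973,+0.49479)
r₃ = r₁×r₂ = (-0.16831,-0.57770,+0.79871); SVD([r₁ r₂ r₃]) → R = UVᵀ:
  R  [+0.91660 -0.36265 -0.16831]
  R  [+0.20637 +0.78973 -0.57770]
  R  [+0.34242 +0.49479 +0.79871]
t = (+0.17710, +0.12990, +0.91387) m
tr R = 2.505040; θ = arccos((tr R − 1)/2) = 0.718916 rad = 41.191°
axis k = ((R−Rᵀ)₃₂, (R−Rᵀ)₁₃, (R−Rᵀ)₂₁) / (2 sinθ) = (+0.814254, -0.387755, +0.432015)
rvec = θ·k = (+0.585380, -0.278763, +0.310582)

rvec=(0.5854, -0.2788, 0.3106) tvec=(0.1771, 0.1299, 0.9139)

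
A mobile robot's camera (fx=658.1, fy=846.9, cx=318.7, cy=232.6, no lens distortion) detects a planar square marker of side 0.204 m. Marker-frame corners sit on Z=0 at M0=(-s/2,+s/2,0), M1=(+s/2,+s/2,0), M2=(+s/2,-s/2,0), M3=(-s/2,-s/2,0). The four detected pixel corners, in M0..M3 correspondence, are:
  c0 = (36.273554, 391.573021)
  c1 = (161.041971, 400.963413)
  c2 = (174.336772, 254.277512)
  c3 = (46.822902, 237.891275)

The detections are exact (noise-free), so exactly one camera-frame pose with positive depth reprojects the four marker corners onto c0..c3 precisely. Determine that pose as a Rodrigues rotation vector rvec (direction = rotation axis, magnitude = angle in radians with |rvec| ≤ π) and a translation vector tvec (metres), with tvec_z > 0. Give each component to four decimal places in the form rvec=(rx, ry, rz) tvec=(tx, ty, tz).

rvec=(0.1588, -0.2350, 0.1283) tvec=(-0.3589, 0.1176, 1.1102)

Intrinsics K: fx=658.1, fy=846.9, cx=318.7, cy=232.6
Marker side s = 0.204 m; corners in marker frame (Z=0):
  M0 = (-0.1020, +0.1020, 0)
  M1 = (+0.1020, +0.1020, 0)
  M2 = (+0.1020, -0.1020, 0)
  M3 = (-0.1020, -0.1020, 0)
Detected image corners:
  c0 = (36.273554, 391.573021) px
  c1 = (161.041971, 400.963413) px
  c2 = (174.336772, 254.277512) px
  c3 = (46.822902, 237.891275) px
Planar DLT: solve 8×8 A·h = b for H (H[2,2]=1):
  H  [+640.99816 -45.27904 +105.94016]
  H  [+132.78665 +776.68152 +322.29380]
  H  [+0.21742 +0.12724 +1.00000]
B = K⁻¹H; ‖b₁‖=0.900763, ‖b₂‖=0.900763; λ = 2/(‖b₁‖+‖b₂‖) = 1.110171, sign → tz>0 ⇒ λ=+1.110171
r₁ = λ·B[:,0] = (+0.96443,+0.10777,+0.24138); r₂ = λ·B[:,1] = (-0.14479,+0.97933,+0.14126)
r₃ = r₁×r₂ = (-0.22116,-0.17118,+0.96010); SVD([r₁ r₂ r₃]) → R = UVᵀ:
  R  [+0.96443 -0.14479 -0.22116]
  R  [+0.10777 +0.97933 -0.17118]
  R  [+0.24138 +0.14126 +0.96010]
t = (-0.35891, +0.11758, +1.11017) m
tr R = 2.903851; θ = arccos((tr R − 1)/2) = 0.311334 rad = 17.838°
axis k = ((R−Rᵀ)₃₂, (R−Rᵀ)₁₃, (R−Rᵀ)₂₁) / (2 sinθ) = (+0.509976, -0.754972, +0.412239)
rvec = θ·k = (+0.158773, -0.235049, +0.128344)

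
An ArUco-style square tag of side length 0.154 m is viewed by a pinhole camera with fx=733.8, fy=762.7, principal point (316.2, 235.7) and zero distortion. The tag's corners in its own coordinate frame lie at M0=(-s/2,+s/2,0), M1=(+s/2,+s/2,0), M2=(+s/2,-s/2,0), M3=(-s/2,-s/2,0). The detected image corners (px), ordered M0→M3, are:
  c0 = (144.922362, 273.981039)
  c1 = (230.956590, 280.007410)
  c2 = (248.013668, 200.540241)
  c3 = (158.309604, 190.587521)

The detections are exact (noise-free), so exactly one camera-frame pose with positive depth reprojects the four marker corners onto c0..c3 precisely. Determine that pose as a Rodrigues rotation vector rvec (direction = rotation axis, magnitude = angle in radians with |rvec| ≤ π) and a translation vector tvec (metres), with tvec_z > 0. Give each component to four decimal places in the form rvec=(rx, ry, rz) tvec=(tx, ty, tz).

rvec=(0.4627, -0.3395, 0.1726) tvec=(-0.2078, 0.0028, 1.2720)

Intrinsics K: fx=733.8, fy=762.7, cx=316.2, cy=235.7
Marker side s = 0.154 m; corners in marker frame (Z=0):
  M0 = (-0.0770, +0.0770, 0)
  M1 = (+0.0770, +0.0770, 0)
  M2 = (+0.0770, -0.0770, 0)
  M3 = (-0.0770, -0.0770, 0)
Detected image corners:
  c0 = (144.922362, 273.981039) px
  c1 = (230.956590, 280.007410) px
  c2 = (248.013668, 200.540241) px
  c3 = (158.309604, 190.587521) px
Planar DLT: solve 8×8 A·h = b for H (H[2,2]=1):
  H  [+625.37231 -36.52726 +196.31601]
  H  [+118.12639 +604.10150 +237.36893]
  H  [+0.28170 +0.32000 +1.00000]
B = K⁻¹H; ‖b₁‖=0.786192, ‖b₂‖=0.786192; λ = 2/(‖b₁‖+‖b₂‖) = 1.271953, sign → tz>0 ⇒ λ=+1.271953
r₁ = λ·B[:,0] = (+0.92961,+0.08627,+0.35831); r₂ = λ·B[:,1] = (-0.23871,+0.88167,+0.40703)
r₃ = r₁×r₂ = (-0.28080,-0.46391,+0.84020); SVD([r₁ r₂ r₃]) → R = UVᵀ:
  R  [+0.92961 -0.23871 -0.28080]
  R  [+0.08627 +0.88167 -0.46391]
  R  [+0.35831 +0.40703 +0.84020]
t = (-0.20780, +0.00278, +1.27195) m
tr R = 2.651485; θ = arccos((tr R − 1)/2) = 0.599279 rad = 34.336°
axis k = ((R−Rᵀ)₃₂, (R−Rᵀ)₁₃, (R−Rᵀ)₂₁) / (2 sinθ) = (+0.772039, -0.566542, +0.288074)
rvec = θ·k = (+0.462666, -0.339517, +0.172637)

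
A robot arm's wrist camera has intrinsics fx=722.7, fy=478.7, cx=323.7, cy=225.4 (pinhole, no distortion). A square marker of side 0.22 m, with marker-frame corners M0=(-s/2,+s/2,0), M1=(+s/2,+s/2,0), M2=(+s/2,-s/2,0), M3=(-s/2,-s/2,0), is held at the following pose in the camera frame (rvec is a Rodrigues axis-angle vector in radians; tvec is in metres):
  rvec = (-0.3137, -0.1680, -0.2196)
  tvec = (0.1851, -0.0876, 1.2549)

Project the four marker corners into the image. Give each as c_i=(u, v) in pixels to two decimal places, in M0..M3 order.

c0=(387.18, 239.36) c1=(507.86, 223.04) c2=(469.91, 148.46) c3=(353.95, 161.41)

Intrinsics K: fx=722.7, fy=478.7, cx=323.7, cy=225.4
Marker side s = 0.22 m; corners in marker frame (Z=0):
  M0 = (-0.1100, +0.1100, 0)
  M1 = (+0.1100, +0.1100, 0)
  M2 = (+0.1100, -0.1100, 0)
  M3 = (-0.1100, -0.1100, 0)
rvec = (-0.3137, -0.1680, -0.2196), |rvec| = θ = 0.41816 rad = 23.959°
Rodrigues: sinθ=0.40608, 1−cosθ=0.08616; R = I + sinθ·[k]× + (1−cosθ)·[k]×²:
    [+0.96233 +0.23923 -0.12920]
    [-0.18729 +0.92775 +0.32282]
    [+0.19709 -0.28646 +0.93760]
t = (0.1851, -0.0876, 1.2549) m
M0: Pc = R·M0+t = (+0.10556, +0.03505, +1.20171); u = 722.7·(+0.10556)/1.20171 + 323.7 = 387.1822, v = 478.7·(+0.03505)/1.20171 + 225.4 = 239.3636
M1: Pc = R·M1+t = (+0.31727, -0.00615, +1.24507); u = 722.7·(+0.31727)/1.24507 + 323.7 = 507.8598, v = 478.7·(-0.00615)/1.24507 + 225.4 = 223.0357
M2: Pc = R·M2+t = (+0.26464, -0.21025, +1.30809); u = 722.7·(+0.26464)/1.30809 + 323.7 = 469.9104, v = 478.7·(-0.21025)/1.30809 + 225.4 = 148.4570
M3: Pc = R·M3+t = (+0.05293, -0.16905, +1.26473); u = 722.7·(+0.05293)/1.26473 + 323.7 = 353.9450, v = 478.7·(-0.16905)/1.26473 + 225.4 = 161.4144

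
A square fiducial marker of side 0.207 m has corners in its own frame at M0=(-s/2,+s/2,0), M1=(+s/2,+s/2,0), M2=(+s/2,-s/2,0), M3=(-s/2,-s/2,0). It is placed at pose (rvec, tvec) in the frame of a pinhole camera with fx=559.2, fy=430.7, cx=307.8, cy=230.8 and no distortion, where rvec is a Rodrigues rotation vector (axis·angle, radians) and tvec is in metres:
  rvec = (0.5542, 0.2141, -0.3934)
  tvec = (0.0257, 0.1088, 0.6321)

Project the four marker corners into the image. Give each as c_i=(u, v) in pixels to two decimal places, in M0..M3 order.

Intrinsics K: fx=559.2, fy=430.7, cx=307.8, cy=230.8
Marker side s = 0.207 m; corners in marker frame (Z=0):
  M0 = (-0.1035, +0.1035, 0)
  M1 = (+0.1035, +0.1035, 0)
  M2 = (+0.1035, -0.1035, 0)
  M3 = (-0.1035, -0.1035, 0)
rvec = (0.5542, 0.2141, -0.3934), |rvec| = θ = 0.71256 rad = 40.827°
Rodrigues: sinθ=0.65377, 1−cosθ=0.24331; R = I + sinθ·[k]× + (1−cosθ)·[k]×²:
    [+0.90387 +0.41780 +0.09196]
    [-0.30409 +0.77866 -0.54884]
    [-0.30091 +0.46812 +0.83085]
t = (0.0257, 0.1088, 0.6321) m
M0: Pc = R·M0+t = (-0.02461, +0.22086, +0.71169); u = 559.2·(-0.02461)/0.71169 + 307.8 = 288.4647, v = 430.7·(+0.22086)/0.71169 + 230.8 = 364.4614
M1: Pc = R·M1+t = (+0.16249, +0.15792, +0.64941); u = 559.2·(+0.16249)/0.64941 + 307.8 = 447.7222, v = 430.7·(+0.15792)/0.64941 + 230.8 = 335.5348
M2: Pc = R·M2+t = (+0.07601, -0.00326, +0.55251); u = 559.2·(+0.07601)/0.55251 + 307.8 = 384.7290, v = 430.7·(-0.00326)/0.55251 + 230.8 = 228.2557
M3: Pc = R·M3+t = (-0.11109, +0.05968, +0.61479); u = 559.2·(-0.11109)/0.61479 + 307.8 = 206.7526, v = 430.7·(+0.05968)/0.61479 + 230.8 = 272.6106

c0=(288.46, 364.46) c1=(447.72, 335.53) c2=(384.73, 228.26) c3=(206.75, 272.61)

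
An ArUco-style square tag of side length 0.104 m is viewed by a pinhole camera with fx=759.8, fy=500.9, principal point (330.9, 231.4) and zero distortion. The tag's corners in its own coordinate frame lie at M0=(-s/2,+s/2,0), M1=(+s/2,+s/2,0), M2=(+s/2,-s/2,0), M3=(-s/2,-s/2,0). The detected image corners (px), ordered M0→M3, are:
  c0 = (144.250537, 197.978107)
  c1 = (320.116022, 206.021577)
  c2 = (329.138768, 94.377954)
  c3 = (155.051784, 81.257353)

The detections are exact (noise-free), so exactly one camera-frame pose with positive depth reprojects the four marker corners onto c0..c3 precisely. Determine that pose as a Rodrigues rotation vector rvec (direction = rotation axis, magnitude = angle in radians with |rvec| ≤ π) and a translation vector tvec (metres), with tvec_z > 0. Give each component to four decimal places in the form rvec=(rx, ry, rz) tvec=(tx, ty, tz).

rvec=(-0.0278, -0.1989, 0.0558) tvec=(-0.0547, -0.0783, 0.4530)

Intrinsics K: fx=759.8, fy=500.9, cx=330.9, cy=231.4
Marker side s = 0.104 m; corners in marker frame (Z=0):
  M0 = (-0.0520, +0.0520, 0)
  M1 = (+0.0520, +0.0520, 0)
  M2 = (+0.0520, -0.0520, 0)
  M3 = (-0.0520, -0.0520, 0)
Detected image corners:
  c0 = (144.250537, 197.978107) px
  c1 = (320.116022, 206.021577) px
  c2 = (329.138768, 94.377954) px
  c3 = (155.051784, 81.257353) px
Planar DLT: solve 8×8 A·h = b for H (H[2,2]=1):
  H  [+1785.42731 -112.45642 +239.13404]
  H  [+164.78097 +1086.75727 +144.81114]
  H  [+0.43433 -0.07313 +1.00000]
B = K⁻¹H; ‖b₁‖=2.207664, ‖b₂‖=2.207664; λ = 2/(‖b₁‖+‖b₂‖) = 0.452967, sign → tz>0 ⇒ λ=+0.452967
r₁ = λ·B[:,0] = (+0.97873,+0.05813,+0.19674); r₂ = λ·B[:,1] = (-0.05262,+0.99807,-0.03313)
r₃ = r₁×r₂ = (-0.19828,+0.02207,+0.97990); SVD([r₁ r₂ r₃]) → R = UVᵀ:
  R  [+0.97873 -0.05262 -0.19828]
  R  [+0.05813 +0.99807 +0.02207]
  R  [+0.19674 -0.03313 +0.97990]
t = (-0.05471, -0.07830, +0.45297) m
tr R = 2.956694; θ = arccos((tr R − 1)/2) = 0.208478 rad = 11.945°
axis k = ((R−Rᵀ)₃₂, (R−Rᵀ)₁₃, (R−Rᵀ)₂₁) / (2 sinθ) = (-0.133338, -0.954278, +0.267532)
rvec = θ·k = (-0.027798, -0.198947, +0.055775)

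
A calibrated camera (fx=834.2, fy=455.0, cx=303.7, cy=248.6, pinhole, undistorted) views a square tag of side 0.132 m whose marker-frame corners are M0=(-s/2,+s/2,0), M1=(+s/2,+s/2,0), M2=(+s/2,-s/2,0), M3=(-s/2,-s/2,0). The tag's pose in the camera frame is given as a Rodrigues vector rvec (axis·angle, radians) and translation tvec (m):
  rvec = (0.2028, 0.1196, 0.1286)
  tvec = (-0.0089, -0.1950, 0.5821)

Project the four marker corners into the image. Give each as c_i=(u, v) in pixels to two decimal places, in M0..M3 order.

Intrinsics K: fx=834.2, fy=455.0, cx=303.7, cy=248.6
Marker side s = 0.132 m; corners in marker frame (Z=0):
  M0 = (-0.0660, +0.0660, 0)
  M1 = (+0.0660, +0.0660, 0)
  M2 = (+0.0660, -0.0660, 0)
  M3 = (-0.0660, -0.0660, 0)
rvec = (0.2028, 0.1196, 0.1286), |rvec| = θ = 0.26827 rad = 15.371°
Rodrigues: sinθ=0.26507, 1−cosθ=0.03577; R = I + sinθ·[k]× + (1−cosθ)·[k]×²:
    [+0.98467 -0.11501 +0.13113]
    [+0.13912 +0.97134 -0.19273]
    [-0.10521 +0.20802 +0.97245]
t = (-0.0089, -0.1950, 0.5821) m
M0: Pc = R·M0+t = (-0.08148, -0.14007, +0.60277); u = 834.2·(-0.08148)/0.60277 + 303.7 = 190.9384, v = 455.0·(-0.14007)/0.60277 + 248.6 = 142.8664
M1: Pc = R·M1+t = (+0.04850, -0.12171, +0.58889); u = 834.2·(+0.04850)/0.58889 + 303.7 = 372.4007, v = 455.0·(-0.12171)/0.58889 + 248.6 = 154.5614
M2: Pc = R·M2+t = (+0.06368, -0.24993, +0.56143); u = 834.2·(+0.06368)/0.56143 + 303.7 = 398.3176, v = 455.0·(-0.24993)/0.56143 + 248.6 = 46.0507
M3: Pc = R·M3+t = (-0.06630, -0.26829, +0.57531); u = 834.2·(-0.06630)/0.57531 + 303.7 = 207.5689, v = 455.0·(-0.26829)/0.57531 + 248.6 = 36.4168

c0=(190.94, 142.87) c1=(372.40, 154.56) c2=(398.32, 46.05) c3=(207.57, 36.42)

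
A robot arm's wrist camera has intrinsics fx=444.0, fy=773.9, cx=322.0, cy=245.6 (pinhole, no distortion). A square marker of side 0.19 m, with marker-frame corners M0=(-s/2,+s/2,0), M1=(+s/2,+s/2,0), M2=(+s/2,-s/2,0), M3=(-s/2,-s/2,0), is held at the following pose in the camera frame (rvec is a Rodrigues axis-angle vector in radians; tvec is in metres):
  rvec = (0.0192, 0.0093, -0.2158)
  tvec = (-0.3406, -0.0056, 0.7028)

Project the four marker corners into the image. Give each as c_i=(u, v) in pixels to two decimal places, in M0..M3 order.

Intrinsics K: fx=444.0, fy=773.9, cx=322.0, cy=245.6
Marker side s = 0.19 m; corners in marker frame (Z=0):
  M0 = (-0.0950, +0.0950, 0)
  M1 = (+0.0950, +0.0950, 0)
  M2 = (+0.0950, -0.0950, 0)
  M3 = (-0.0950, -0.0950, 0)
rvec = (0.0192, 0.0093, -0.2158), |rvec| = θ = 0.21685 rad = 12.425°
Rodrigues: sinθ=0.21516, 1−cosθ=0.02342; R = I + sinθ·[k]× + (1−cosθ)·[k]×²:
    [+0.97676 +0.21420 +0.00716]
    [-0.21402 +0.97662 -0.02005]
    [-0.01129 +0.01805 +0.99977]
t = (-0.3406, -0.0056, 0.7028) m
M0: Pc = R·M0+t = (-0.41304, +0.10751, +0.70559); u = 444.0·(-0.41304)/0.70559 + 322.0 = 62.0871, v = 773.9·(+0.10751)/0.70559 + 245.6 = 363.5203
M1: Pc = R·M1+t = (-0.22746, +0.06685, +0.70344); u = 444.0·(-0.22746)/0.70344 + 322.0 = 178.4324, v = 773.9·(+0.06685)/0.70344 + 245.6 = 319.1424
M2: Pc = R·M2+t = (-0.26816, -0.11871, +0.70001); u = 444.0·(-0.26816)/0.70001 + 322.0 = 151.9151, v = 773.9·(-0.11871)/0.70001 + 245.6 = 114.3584
M3: Pc = R·M3+t = (-0.45374, -0.07805, +0.70216); u = 444.0·(-0.45374)/0.70216 + 322.0 = 35.0826, v = 773.9·(-0.07805)/0.70216 + 245.6 = 159.5787

c0=(62.09, 363.52) c1=(178.43, 319.14) c2=(151.92, 114.36) c3=(35.08, 159.58)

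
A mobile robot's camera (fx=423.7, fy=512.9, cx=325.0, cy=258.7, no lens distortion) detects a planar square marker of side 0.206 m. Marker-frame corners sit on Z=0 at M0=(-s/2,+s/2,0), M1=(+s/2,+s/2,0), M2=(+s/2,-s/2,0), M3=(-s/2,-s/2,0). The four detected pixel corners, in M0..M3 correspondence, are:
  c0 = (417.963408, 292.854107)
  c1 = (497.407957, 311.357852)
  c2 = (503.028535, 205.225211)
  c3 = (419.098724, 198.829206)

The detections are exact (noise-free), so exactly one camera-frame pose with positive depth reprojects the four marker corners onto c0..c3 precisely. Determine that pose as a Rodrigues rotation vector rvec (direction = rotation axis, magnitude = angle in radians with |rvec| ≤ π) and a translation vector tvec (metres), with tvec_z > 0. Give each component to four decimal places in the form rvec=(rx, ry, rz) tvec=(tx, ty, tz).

Intrinsics K: fx=423.7, fy=512.9, cx=325.0, cy=258.7
Marker side s = 0.206 m; corners in marker frame (Z=0):
  M0 = (-0.1030, +0.1030, 0)
  M1 = (+0.1030, +0.1030, 0)
  M2 = (+0.1030, -0.1030, 0)
  M3 = (-0.1030, -0.1030, 0)
Detected image corners:
  c0 = (417.963408, 292.854107) px
  c1 = (497.407957, 311.357852) px
  c2 = (503.028535, 205.225211) px
  c3 = (419.098724, 198.829206) px
Planar DLT: solve 8×8 A·h = b for H (H[2,2]=1):
  H  [+112.70922 +95.01144 +456.73592]
  H  [-94.42844 +544.70315 +252.91303]
  H  [-0.61727 +0.24102 +1.00000]
B = K⁻¹H; ‖b₁‖=0.971632, ‖b₂‖=0.971632; λ = 2/(‖b₁‖+‖b₂‖) = 1.029197, sign → tz>0 ⇒ λ=+1.029197
r₁ = λ·B[:,0] = (+0.76108,+0.13095,-0.63530); r₂ = λ·B[:,1] = (+0.04052,+0.96790,+0.24805)
r₃ = r₁×r₂ = (+0.64739,-0.21453,+0.73135); SVD([r₁ r₂ r₃]) → R = UVᵀ:
  R  [+0.76108 +0.04052 +0.64739]
  R  [+0.13095 +0.96790 -0.21453]
  R  [-0.63530 +0.24805 +0.73135]
t = (+0.32000, -0.01161, +1.02920) m
tr R = 2.460329; θ = arccos((tr R − 1)/2) = 0.752234 rad = 43.100°
axis k = ((R−Rᵀ)₃₂, (R−Rᵀ)₁₃, (R−Rᵀ)₂₁) / (2 sinθ) = (+0.338508, +0.938634, +0.066177)
rvec = θ·k = (+0.254637, +0.706072, +0.049781)

rvec=(0.2546, 0.7061, 0.0498) tvec=(0.3200, -0.0116, 1.0292)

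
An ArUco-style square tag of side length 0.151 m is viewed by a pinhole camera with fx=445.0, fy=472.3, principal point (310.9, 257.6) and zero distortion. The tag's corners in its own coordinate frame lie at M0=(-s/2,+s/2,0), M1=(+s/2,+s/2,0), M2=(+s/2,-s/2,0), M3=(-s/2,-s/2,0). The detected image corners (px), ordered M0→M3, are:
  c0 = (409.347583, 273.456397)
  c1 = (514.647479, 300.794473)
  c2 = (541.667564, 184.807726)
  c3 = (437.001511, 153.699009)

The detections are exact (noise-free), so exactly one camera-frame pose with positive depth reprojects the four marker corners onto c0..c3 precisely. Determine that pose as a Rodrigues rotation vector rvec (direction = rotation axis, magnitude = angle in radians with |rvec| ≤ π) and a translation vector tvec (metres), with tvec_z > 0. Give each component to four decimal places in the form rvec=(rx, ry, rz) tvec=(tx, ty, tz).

rvec=(0.0230, -0.1213, 0.2377) tvec=(0.2189, -0.0363, 0.5884)

Intrinsics K: fx=445.0, fy=472.3, cx=310.9, cy=257.6
Marker side s = 0.151 m; corners in marker frame (Z=0):
  M0 = (-0.0755, +0.0755, 0)
  M1 = (+0.0755, +0.0755, 0)
  M2 = (+0.0755, -0.0755, 0)
  M3 = (-0.0755, -0.0755, 0)
Detected image corners:
  c0 = (409.347583, 273.456397) px
  c1 = (514.647479, 300.794473) px
  c2 = (541.667564, 184.807726) px
  c3 = (437.001511, 153.699009) px
Planar DLT: solve 8×8 A·h = b for H (H[2,2]=1):
  H  [+794.34167 -174.22382 +476.47689]
  H  [+241.05405 +783.66731 +228.48266]
  H  [+0.20831 +0.01426 +1.00000]
B = K⁻¹H; ‖b₁‖=1.699639, ‖b₂‖=1.699639; λ = 2/(‖b₁‖+‖b₂‖) = 0.588360, sign → tz>0 ⇒ λ=+0.588360
r₁ = λ·B[:,0] = (+0.96462,+0.23344,+0.12256); r₂ = λ·B[:,1] = (-0.23621,+0.97167,+0.00839)
r₃ = r₁×r₂ = (-0.11713,-0.03704,+0.99243); SVD([r₁ r₂ r₃]) → R = UVᵀ:
  R  [+0.96462 -0.23621 -0.11713]
  R  [+0.23344 +0.97167 -0.03704]
  R  [+0.12256 +0.00839 +0.99243]
t = (+0.21892, -0.03627, +0.58836) m
tr R = 2.928706; θ = arccos((tr R − 1)/2) = 0.267809 rad = 15.344°
axis k = ((R−Rᵀ)₃₂, (R−Rᵀ)₁₃, (R−Rᵀ)₂₁) / (2 sinθ) = (+0.085848, -0.452907, +0.887415)
rvec = θ·k = (+0.022991, -0.121293, +0.237658)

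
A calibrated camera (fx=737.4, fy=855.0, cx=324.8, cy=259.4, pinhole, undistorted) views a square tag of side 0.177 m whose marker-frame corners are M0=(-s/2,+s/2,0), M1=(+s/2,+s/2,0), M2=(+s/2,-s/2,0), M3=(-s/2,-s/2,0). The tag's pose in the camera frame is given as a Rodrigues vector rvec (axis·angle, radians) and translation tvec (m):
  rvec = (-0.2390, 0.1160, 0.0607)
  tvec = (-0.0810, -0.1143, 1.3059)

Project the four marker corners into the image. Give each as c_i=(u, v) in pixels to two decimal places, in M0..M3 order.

Intrinsics K: fx=737.4, fy=855.0, cx=324.8, cy=259.4
Marker side s = 0.177 m; corners in marker frame (Z=0):
  M0 = (-0.0885, +0.0885, 0)
  M1 = (+0.0885, +0.0885, 0)
  M2 = (+0.0885, -0.0885, 0)
  M3 = (-0.0885, -0.0885, 0)
rvec = (-0.2390, 0.1160, 0.0607), |rvec| = θ = 0.27251 rad = 15.614°
Rodrigues: sinθ=0.26915, 1−cosθ=0.03690; R = I + sinθ·[k]× + (1−cosθ)·[k]×²:
    [+0.99148 -0.07373 +0.10736]
    [+0.04618 +0.96978 +0.23955]
    [-0.12178 -0.23255 +0.96493]
t = (-0.0810, -0.1143, 1.3059) m
M0: Pc = R·M0+t = (-0.17527, -0.03256, +1.29610); u = 737.4·(-0.17527)/1.29610 + 324.8 = 225.0814, v = 855.0·(-0.03256)/1.29610 + 259.4 = 237.9207
M1: Pc = R·M1+t = (+0.00022, -0.02439, +1.27454); u = 737.4·(+0.00022)/1.27454 + 324.8 = 324.9280, v = 855.0·(-0.02439)/1.27454 + 259.4 = 243.0401
M2: Pc = R·M2+t = (+0.01327, -0.19604, +1.31570); u = 737.4·(+0.01327)/1.31570 + 324.8 = 332.2379, v = 855.0·(-0.19604)/1.31570 + 259.4 = 132.0052
M3: Pc = R·M3+t = (-0.16222, -0.20421, +1.33726); u = 737.4·(-0.16222)/1.33726 + 324.8 = 235.3468, v = 855.0·(-0.20421)/1.33726 + 259.4 = 128.8331

c0=(225.08, 237.92) c1=(324.93, 243.04) c2=(332.24, 132.01) c3=(235.35, 128.83)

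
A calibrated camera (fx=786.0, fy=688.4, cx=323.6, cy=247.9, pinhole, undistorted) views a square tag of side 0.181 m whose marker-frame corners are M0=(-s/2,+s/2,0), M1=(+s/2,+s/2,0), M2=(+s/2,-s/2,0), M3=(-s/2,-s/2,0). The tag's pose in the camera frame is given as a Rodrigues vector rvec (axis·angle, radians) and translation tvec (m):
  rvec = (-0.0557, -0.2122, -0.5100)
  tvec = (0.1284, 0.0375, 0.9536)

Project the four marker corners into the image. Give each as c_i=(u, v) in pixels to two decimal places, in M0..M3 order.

Intrinsics K: fx=786.0, fy=688.4, cx=323.6, cy=247.9
Marker side s = 0.181 m; corners in marker frame (Z=0):
  M0 = (-0.0905, +0.0905, 0)
  M1 = (+0.0905, +0.0905, 0)
  M2 = (+0.0905, -0.0905, 0)
  M3 = (-0.0905, -0.0905, 0)
rvec = (-0.0557, -0.2122, -0.5100), |rvec| = θ = 0.55519 rad = 31.810°
Rodrigues: sinθ=0.52710, 1−cosθ=0.15020; R = I + sinθ·[k]× + (1−cosθ)·[k]×²:
    [+0.85131 +0.48996 -0.18762]
    [-0.47844 +0.87174 +0.10562]
    [+0.21531 -0.00015 +0.97655]
t = (0.1284, 0.0375, 0.9536) m
M0: Pc = R·M0+t = (+0.09570, +0.15969, +0.93410); u = 786.0·(+0.09570)/0.93410 + 323.6 = 404.1247, v = 688.4·(+0.15969)/0.93410 + 247.9 = 365.5873
M1: Pc = R·M1+t = (+0.24979, +0.07309, +0.97307); u = 786.0·(+0.24979)/0.97307 + 323.6 = 525.3644, v = 688.4·(+0.07309)/0.97307 + 247.9 = 299.6103
M2: Pc = R·M2+t = (+0.16110, -0.08469, +0.97310); u = 786.0·(+0.16110)/0.97310 + 323.6 = 453.7272, v = 688.4·(-0.08469)/0.97310 + 247.9 = 187.9864
M3: Pc = R·M3+t = (+0.00701, +0.00191, +0.93413); u = 786.0·(+0.00701)/0.93413 + 323.6 = 329.5023, v = 688.4·(+0.00191)/0.93413 + 247.9 = 249.3047

c0=(404.12, 365.59) c1=(525.36, 299.61) c2=(453.73, 187.99) c3=(329.50, 249.30)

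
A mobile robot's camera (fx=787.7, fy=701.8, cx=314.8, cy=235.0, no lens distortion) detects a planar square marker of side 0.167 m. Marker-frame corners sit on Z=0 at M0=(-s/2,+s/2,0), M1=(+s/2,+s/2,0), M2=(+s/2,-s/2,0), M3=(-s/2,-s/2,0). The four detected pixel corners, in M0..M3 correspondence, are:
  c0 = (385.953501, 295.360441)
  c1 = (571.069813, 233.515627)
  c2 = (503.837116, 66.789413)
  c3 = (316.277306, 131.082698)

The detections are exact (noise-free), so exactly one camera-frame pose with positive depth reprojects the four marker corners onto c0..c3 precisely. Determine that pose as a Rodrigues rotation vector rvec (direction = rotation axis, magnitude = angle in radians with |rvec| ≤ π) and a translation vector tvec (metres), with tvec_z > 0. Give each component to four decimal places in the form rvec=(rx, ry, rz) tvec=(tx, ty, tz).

rvec=(0.0702, 0.0220, -0.3635) tvec=(0.1090, -0.0497, 0.6637)

Intrinsics K: fx=787.7, fy=701.8, cx=314.8, cy=235.0
Marker side s = 0.167 m; corners in marker frame (Z=0):
  M0 = (-0.0835, +0.0835, 0)
  M1 = (+0.0835, +0.0835, 0)
  M2 = (+0.0835, -0.0835, 0)
  M3 = (-0.0835, -0.0835, 0)
Detected image corners:
  c0 = (385.953501, 295.360441) px
  c1 = (571.069813, 233.515627) px
  c2 = (503.837116, 66.789413) px
  c3 = (316.277306, 131.082698) px
Planar DLT: solve 8×8 A·h = b for H (H[2,2]=1):
  H  [+1092.87407 +453.22379 +444.16253]
  H  [-386.94908 +1008.69961 +182.49574]
  H  [-0.05146 +0.09743 +1.00000]
B = K⁻¹H; ‖b₁‖=1.506780, ‖b₂‖=1.506780; λ = 2/(‖b₁‖+‖b₂‖) = 0.663667, sign → tz>0 ⇒ λ=+0.663667
r₁ = λ·B[:,0] = (+0.93444,-0.35449,-0.03415); r₂ = λ·B[:,1] = (+0.35602,+0.93224,+0.06466)
r₃ = r₁×r₂ = (+0.00892,-0.07258,+0.99732); SVD([r₁ r₂ r₃]) → R = UVᵀ:
  R  [+0.93444 +0.35602 +0.00892]
  R  [-0.35449 +0.93224 -0.07258]
  R  [-0.03415 +0.06466 +0.99732]
t = (+0.10899, -0.04965, +0.66367) m
tr R = 2.863999; θ = arccos((tr R − 1)/2) = 0.370905 rad = 21.251°
axis k = ((R−Rᵀ)₃₂, (R−Rᵀ)₁₃, (R−Rᵀ)₂₁) / (2 sinθ) = (+0.189316, +0.059414, -0.980117)
rvec = θ·k = (+0.070218, +0.022037, -0.363531)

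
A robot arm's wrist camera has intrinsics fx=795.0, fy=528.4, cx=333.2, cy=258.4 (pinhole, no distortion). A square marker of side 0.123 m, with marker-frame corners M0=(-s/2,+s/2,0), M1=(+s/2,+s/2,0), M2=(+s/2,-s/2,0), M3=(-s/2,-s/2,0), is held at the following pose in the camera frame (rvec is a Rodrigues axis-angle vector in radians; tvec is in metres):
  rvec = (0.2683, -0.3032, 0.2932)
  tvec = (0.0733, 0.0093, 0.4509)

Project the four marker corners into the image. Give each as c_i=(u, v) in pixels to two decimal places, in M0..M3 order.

c0=(328.57, 319.36) c1=(513.28, 346.65) c2=(592.15, 220.79) c3=(403.46, 179.57)

Intrinsics K: fx=795.0, fy=528.4, cx=333.2, cy=258.4
Marker side s = 0.123 m; corners in marker frame (Z=0):
  M0 = (-0.0615, +0.0615, 0)
  M1 = (+0.0615, +0.0615, 0)
  M2 = (+0.0615, -0.0615, 0)
  M3 = (-0.0615, -0.0615, 0)
rvec = (0.2683, -0.3032, 0.2932), |rvec| = θ = 0.49988 rad = 28.641°
Rodrigues: sinθ=0.47932, 1−cosθ=0.12236; R = I + sinθ·[k]× + (1−cosθ)·[k]×²:
    [+0.91289 -0.32098 -0.25221]
    [+0.24131 +0.92266 -0.30080]
    [+0.32925 +0.21373 +0.91973]
t = (0.0733, 0.0093, 0.4509) m
M0: Pc = R·M0+t = (-0.00258, +0.05120, +0.44380); u = 795.0·(-0.00258)/0.44380 + 333.2 = 328.5736, v = 528.4·(+0.05120)/0.44380 + 258.4 = 319.3642
M1: Pc = R·M1+t = (+0.10970, +0.08088, +0.48429); u = 795.0·(+0.10970)/0.48429 + 333.2 = 513.2842, v = 528.4·(+0.08088)/0.48429 + 258.4 = 346.6500
M2: Pc = R·M2+t = (+0.14918, -0.03260, +0.45800); u = 795.0·(+0.14918)/0.45800 + 333.2 = 592.1500, v = 528.4·(-0.03260)/0.45800 + 258.4 = 220.7859
M3: Pc = R·M3+t = (+0.03690, -0.06228, +0.41751); u = 795.0·(+0.03690)/0.41751 + 333.2 = 403.4585, v = 528.4·(-0.06228)/0.41751 + 258.4 = 179.5732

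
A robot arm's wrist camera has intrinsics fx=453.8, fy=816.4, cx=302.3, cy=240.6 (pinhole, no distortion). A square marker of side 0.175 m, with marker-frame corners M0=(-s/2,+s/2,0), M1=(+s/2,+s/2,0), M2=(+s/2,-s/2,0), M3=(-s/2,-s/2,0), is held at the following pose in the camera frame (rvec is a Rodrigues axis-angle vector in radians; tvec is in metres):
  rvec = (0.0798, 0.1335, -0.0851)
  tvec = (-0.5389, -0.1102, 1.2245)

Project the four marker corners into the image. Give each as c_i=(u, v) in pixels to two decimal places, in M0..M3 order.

Intrinsics K: fx=453.8, fy=816.4, cx=302.3, cy=240.6
Marker side s = 0.175 m; corners in marker frame (Z=0):
  M0 = (-0.0875, +0.0875, 0)
  M1 = (+0.0875, +0.0875, 0)
  M2 = (+0.0875, -0.0875, 0)
  M3 = (-0.0875, -0.0875, 0)
rvec = (0.0798, 0.1335, -0.0851), |rvec| = θ = 0.17729 rad = 10.158°
Rodrigues: sinθ=0.17636, 1−cosθ=0.01568; R = I + sinθ·[k]× + (1−cosθ)·[k]×²:
    [+0.98750 +0.08997 +0.12942]
    [-0.07934 +0.99321 -0.08505]
    [-0.13619 +0.07372 +0.98794]
t = (-0.5389, -0.1102, 1.2245) m
M0: Pc = R·M0+t = (-0.61743, -0.01635, +1.24287); u = 453.8·(-0.61743)/1.24287 + 302.3 = 76.8602, v = 816.4·(-0.01635)/1.24287 + 240.6 = 229.8593
M1: Pc = R·M1+t = (-0.44462, -0.03024, +1.21903); u = 453.8·(-0.44462)/1.21903 + 302.3 = 136.7843, v = 816.4·(-0.03024)/1.21903 + 240.6 = 220.3504
M2: Pc = R·M2+t = (-0.46037, -0.20405, +1.20613); u = 453.8·(-0.46037)/1.20613 + 302.3 = 129.0903, v = 816.4·(-0.20405)/1.20613 + 240.6 = 102.4849
M3: Pc = R·M3+t = (-0.63318, -0.19016, +1.22997); u = 453.8·(-0.63318)/1.22997 + 302.3 = 68.6868, v = 816.4·(-0.19016)/1.22997 + 240.6 = 114.3773

c0=(76.86, 229.86) c1=(136.78, 220.35) c2=(129.09, 102.48) c3=(68.69, 114.38)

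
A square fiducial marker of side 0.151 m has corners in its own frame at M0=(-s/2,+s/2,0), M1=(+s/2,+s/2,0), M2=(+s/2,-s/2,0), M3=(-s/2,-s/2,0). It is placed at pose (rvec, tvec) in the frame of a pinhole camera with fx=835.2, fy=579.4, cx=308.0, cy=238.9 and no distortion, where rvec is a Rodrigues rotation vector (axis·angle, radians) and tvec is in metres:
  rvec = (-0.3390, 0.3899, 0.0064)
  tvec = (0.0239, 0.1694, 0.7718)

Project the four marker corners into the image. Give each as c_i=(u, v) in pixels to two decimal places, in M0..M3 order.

Intrinsics K: fx=835.2, fy=579.4, cx=308.0, cy=238.9
Marker side s = 0.151 m; corners in marker frame (Z=0):
  M0 = (-0.0755, +0.0755, 0)
  M1 = (+0.0755, +0.0755, 0)
  M2 = (+0.0755, -0.0755, 0)
  M3 = (-0.0755, -0.0755, 0)
rvec = (-0.3390, 0.3899, 0.0064), |rvec| = θ = 0.51670 rad = 29.605°
Rodrigues: sinθ=0.49402, 1−cosθ=0.13055; R = I + sinθ·[k]× + (1−cosθ)·[k]×²:
    [+0.92565 -0.07075 +0.37172]
    [-0.05851 +0.94379 +0.32534]
    [-0.37384 -0.32290 +0.86947]
t = (0.0239, 0.1694, 0.7718) m
M0: Pc = R·M0+t = (-0.05133, +0.24507, +0.77565); u = 835.2·(-0.05133)/0.77565 + 308.0 = 252.7313, v = 579.4·(+0.24507)/0.77565 + 238.9 = 421.9674
M1: Pc = R·M1+t = (+0.08844, +0.23624, +0.71920); u = 835.2·(+0.08844)/0.71920 + 308.0 = 410.7104, v = 579.4·(+0.23624)/0.71920 + 238.9 = 429.2186
M2: Pc = R·M2+t = (+0.09913, +0.09373, +0.76795); u = 835.2·(+0.09913)/0.76795 + 308.0 = 415.8080, v = 579.4·(+0.09373)/0.76795 + 238.9 = 309.6141
M3: Pc = R·M3+t = (-0.04064, +0.10256, +0.82440); u = 835.2·(-0.04064)/0.82440 + 308.0 = 266.8231, v = 579.4·(+0.10256)/0.82440 + 238.9 = 310.9815

c0=(252.73, 421.97) c1=(410.71, 429.22) c2=(415.81, 309.61) c3=(266.82, 310.98)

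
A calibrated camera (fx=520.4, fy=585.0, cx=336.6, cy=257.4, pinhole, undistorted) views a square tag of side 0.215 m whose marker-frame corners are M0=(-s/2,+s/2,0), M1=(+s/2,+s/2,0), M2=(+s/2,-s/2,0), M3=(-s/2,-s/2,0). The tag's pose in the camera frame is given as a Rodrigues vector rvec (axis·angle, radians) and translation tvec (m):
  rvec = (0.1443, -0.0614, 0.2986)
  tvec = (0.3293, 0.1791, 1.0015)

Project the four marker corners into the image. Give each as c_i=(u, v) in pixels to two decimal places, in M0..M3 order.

Intrinsics K: fx=520.4, fy=585.0, cx=336.6, cy=257.4
Marker side s = 0.215 m; corners in marker frame (Z=0):
  M0 = (-0.1075, +0.1075, 0)
  M1 = (+0.1075, +0.1075, 0)
  M2 = (+0.1075, -0.1075, 0)
  M3 = (-0.1075, -0.1075, 0)
rvec = (0.1443, -0.0614, 0.2986), |rvec| = θ = 0.33727 rad = 19.324°
Rodrigues: sinθ=0.33092, 1−cosθ=0.05634; R = I + sinθ·[k]× + (1−cosθ)·[k]×²:
    [+0.95397 -0.29736 -0.03890]
    [+0.28858 +0.94553 -0.15066]
    [+0.08158 +0.13250 +0.98782]
t = (0.3293, 0.1791, 1.0015) m
M0: Pc = R·M0+t = (+0.19478, +0.24972, +1.00697); u = 520.4·(+0.19478)/1.00697 + 336.6 = 437.2625, v = 585.0·(+0.24972)/1.00697 + 257.4 = 402.4754
M1: Pc = R·M1+t = (+0.39989, +0.31177, +1.02451); u = 520.4·(+0.39989)/1.02451 + 336.6 = 539.7214, v = 585.0·(+0.31177)/1.02451 + 257.4 = 435.4196
M2: Pc = R·M2+t = (+0.46382, +0.10848, +0.99603); u = 520.4·(+0.46382)/0.99603 + 336.6 = 578.9339, v = 585.0·(+0.10848)/0.99603 + 257.4 = 321.1131
M3: Pc = R·M3+t = (+0.25871, +0.04643, +0.97849); u = 520.4·(+0.25871)/0.97849 + 336.6 = 474.1950, v = 585.0·(+0.04643)/0.97849 + 257.4 = 285.1607

c0=(437.26, 402.48) c1=(539.72, 435.42) c2=(578.93, 321.11) c3=(474.19, 285.16)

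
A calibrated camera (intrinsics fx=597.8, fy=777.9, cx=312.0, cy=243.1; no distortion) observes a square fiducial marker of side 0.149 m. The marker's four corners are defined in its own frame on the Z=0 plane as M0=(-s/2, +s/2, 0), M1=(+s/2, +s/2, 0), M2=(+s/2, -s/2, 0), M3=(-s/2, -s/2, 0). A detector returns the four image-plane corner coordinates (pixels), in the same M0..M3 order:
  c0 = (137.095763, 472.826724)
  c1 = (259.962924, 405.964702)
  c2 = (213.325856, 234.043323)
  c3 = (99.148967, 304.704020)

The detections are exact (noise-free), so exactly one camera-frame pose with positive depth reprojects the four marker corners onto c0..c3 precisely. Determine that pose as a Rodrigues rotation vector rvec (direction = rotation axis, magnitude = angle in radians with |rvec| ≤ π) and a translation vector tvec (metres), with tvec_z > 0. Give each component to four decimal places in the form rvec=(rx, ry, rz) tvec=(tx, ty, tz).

rvec=(-0.2056, 0.2455, -0.3994) tvec=(-0.1459, 0.0900, 0.6384)

Intrinsics K: fx=597.8, fy=777.9, cx=312.0, cy=243.1
Marker side s = 0.149 m; corners in marker frame (Z=0):
  M0 = (-0.0745, +0.0745, 0)
  M1 = (+0.0745, +0.0745, 0)
  M2 = (+0.0745, -0.0745, 0)
  M3 = (-0.0745, -0.0745, 0)
Detected image corners:
  c0 = (137.095763, 472.826724) px
  c1 = (259.962924, 405.964702) px
  c2 = (213.325856, 234.043323) px
  c3 = (99.148967, 304.704020) px
Planar DLT: solve 8×8 A·h = b for H (H[2,2]=1):
  H  [+740.52311 +215.18888 +175.43321]
  H  [-569.92115 +1004.97026 +352.73837]
  H  [-0.30496 -0.38328 +1.00000]
B = K⁻¹H; ‖b₁‖=1.566316, ‖b₂‖=1.566316; λ = 2/(‖b₁‖+‖b₂‖) = 0.638441, sign → tz>0 ⇒ λ=+0.638441
r₁ = λ·B[:,0] = (+0.89248,-0.40690,-0.19470); r₂ = λ·B[:,1] = (+0.35753,+0.90127,-0.24470)
r₃ = r₁×r₂ = (+0.27504,+0.14878,+0.94985); SVD([r₁ r₂ r₃]) → R = UVᵀ:
  R  [+0.89248 +0.35753 +0.27504]
  R  [-0.40690 +0.90127 +0.14878]
  R  [-0.19470 -0.24470 +0.94985]
t = (-0.14585, +0.08998, +0.63844) m
tr R = 2.743605; θ = arccos((tr R − 1)/2) = 0.511926 rad = 29.331°
axis k = ((R−Rᵀ)₃₂, (R−Rᵀ)₁₃, (R−Rᵀ)₂₁) / (2 sinθ) = (-0.401627, +0.479466, -0.780262)
rvec = θ·k = (-0.205604, +0.245451, -0.399437)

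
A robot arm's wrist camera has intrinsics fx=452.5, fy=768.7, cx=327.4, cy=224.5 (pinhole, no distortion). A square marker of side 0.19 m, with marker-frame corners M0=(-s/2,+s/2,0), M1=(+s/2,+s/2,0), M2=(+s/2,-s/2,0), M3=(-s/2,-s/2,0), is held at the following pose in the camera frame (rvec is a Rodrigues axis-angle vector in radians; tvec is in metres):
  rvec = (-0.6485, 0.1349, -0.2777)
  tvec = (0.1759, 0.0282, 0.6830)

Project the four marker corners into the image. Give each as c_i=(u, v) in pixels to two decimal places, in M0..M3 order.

c0=(403.32, 381.95) c1=(536.25, 314.09) c2=(478.54, 149.14) c3=(366.92, 207.98)

Intrinsics K: fx=452.5, fy=768.7, cx=327.4, cy=224.5
Marker side s = 0.19 m; corners in marker frame (Z=0):
  M0 = (-0.0950, +0.0950, 0)
  M1 = (+0.0950, +0.0950, 0)
  M2 = (+0.0950, -0.0950, 0)
  M3 = (-0.0950, -0.0950, 0)
rvec = (-0.6485, 0.1349, -0.2777), |rvec| = θ = 0.71824 rad = 41.152°
Rodrigues: sinθ=0.65806, 1−cosθ=0.24703; R = I + sinθ·[k]× + (1−cosθ)·[k]×²:
    [+0.95436 +0.21254 +0.20984]
    [-0.29633 +0.76168 +0.57622]
    [-0.03736 -0.61210 +0.78989]
t = (0.1759, 0.0282, 0.6830) m
M0: Pc = R·M0+t = (+0.10543, +0.12871, +0.62840); u = 452.5·(+0.10543)/0.62840 + 327.4 = 403.3165, v = 768.7·(+0.12871)/0.62840 + 224.5 = 381.9473
M1: Pc = R·M1+t = (+0.28676, +0.07241, +0.62130); u = 452.5·(+0.28676)/0.62130 + 327.4 = 536.2466, v = 768.7·(+0.07241)/0.62130 + 224.5 = 314.0871
M2: Pc = R·M2+t = (+0.24637, -0.07231, +0.73760); u = 452.5·(+0.24637)/0.73760 + 327.4 = 478.5435, v = 768.7·(-0.07231)/0.73760 + 224.5 = 149.1407
M3: Pc = R·M3+t = (+0.06504, -0.01601, +0.74470); u = 452.5·(+0.06504)/0.74470 + 327.4 = 366.9231, v = 768.7·(-0.01601)/0.74470 + 224.5 = 207.9753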